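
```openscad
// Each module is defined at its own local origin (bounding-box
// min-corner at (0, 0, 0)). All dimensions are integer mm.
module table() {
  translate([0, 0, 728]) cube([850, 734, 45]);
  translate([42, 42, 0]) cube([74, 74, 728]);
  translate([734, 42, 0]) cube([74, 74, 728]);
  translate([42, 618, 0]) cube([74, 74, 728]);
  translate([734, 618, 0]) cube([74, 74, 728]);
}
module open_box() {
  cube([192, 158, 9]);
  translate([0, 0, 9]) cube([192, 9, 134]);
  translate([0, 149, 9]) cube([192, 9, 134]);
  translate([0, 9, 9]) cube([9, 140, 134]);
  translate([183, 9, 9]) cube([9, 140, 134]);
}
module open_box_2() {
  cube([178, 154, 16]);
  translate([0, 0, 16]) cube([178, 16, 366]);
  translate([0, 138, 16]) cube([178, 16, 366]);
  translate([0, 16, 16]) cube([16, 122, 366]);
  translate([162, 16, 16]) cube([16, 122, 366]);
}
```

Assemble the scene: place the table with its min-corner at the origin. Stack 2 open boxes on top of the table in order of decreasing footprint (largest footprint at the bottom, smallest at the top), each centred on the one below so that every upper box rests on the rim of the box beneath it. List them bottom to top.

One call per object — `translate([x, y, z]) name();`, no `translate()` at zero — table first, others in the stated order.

table();
translate([329, 288, 773]) open_box();
translate([336, 290, 916]) open_box_2();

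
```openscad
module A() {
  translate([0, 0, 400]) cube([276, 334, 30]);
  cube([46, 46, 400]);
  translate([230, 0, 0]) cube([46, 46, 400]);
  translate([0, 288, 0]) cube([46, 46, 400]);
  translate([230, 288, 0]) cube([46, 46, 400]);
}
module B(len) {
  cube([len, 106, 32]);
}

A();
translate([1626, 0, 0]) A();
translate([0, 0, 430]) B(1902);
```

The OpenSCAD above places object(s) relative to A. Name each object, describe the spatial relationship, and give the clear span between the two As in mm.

A is a stool. B is a beam. A beam spans the tops of two stools. The clear span between the two stools is 1350 mm.

Second stool starts at x = 1626; first ends at x = 276; clear span = 1626 − 276 = 1350 mm.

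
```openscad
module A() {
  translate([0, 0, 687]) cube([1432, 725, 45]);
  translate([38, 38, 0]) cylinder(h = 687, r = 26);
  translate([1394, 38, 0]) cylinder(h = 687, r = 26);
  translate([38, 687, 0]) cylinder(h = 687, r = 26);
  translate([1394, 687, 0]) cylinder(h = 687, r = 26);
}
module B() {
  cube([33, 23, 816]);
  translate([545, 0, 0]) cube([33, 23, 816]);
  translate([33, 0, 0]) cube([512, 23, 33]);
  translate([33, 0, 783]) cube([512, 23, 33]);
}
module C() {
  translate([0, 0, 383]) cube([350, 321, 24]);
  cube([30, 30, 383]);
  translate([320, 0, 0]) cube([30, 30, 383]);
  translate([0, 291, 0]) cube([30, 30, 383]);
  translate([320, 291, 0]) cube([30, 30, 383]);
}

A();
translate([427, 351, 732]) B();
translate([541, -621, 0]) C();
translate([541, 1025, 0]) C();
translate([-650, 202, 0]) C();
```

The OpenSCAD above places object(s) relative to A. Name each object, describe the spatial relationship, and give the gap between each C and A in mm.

Each stool's nearest face is 300 mm from the table's bounding box.

A is a table. B is a picture frame. C is a stool. The picture frame is on top of the table, centred. Three stools sit around the table at the −y, +y, −x sides. The gap between each stool and the table is 300 mm.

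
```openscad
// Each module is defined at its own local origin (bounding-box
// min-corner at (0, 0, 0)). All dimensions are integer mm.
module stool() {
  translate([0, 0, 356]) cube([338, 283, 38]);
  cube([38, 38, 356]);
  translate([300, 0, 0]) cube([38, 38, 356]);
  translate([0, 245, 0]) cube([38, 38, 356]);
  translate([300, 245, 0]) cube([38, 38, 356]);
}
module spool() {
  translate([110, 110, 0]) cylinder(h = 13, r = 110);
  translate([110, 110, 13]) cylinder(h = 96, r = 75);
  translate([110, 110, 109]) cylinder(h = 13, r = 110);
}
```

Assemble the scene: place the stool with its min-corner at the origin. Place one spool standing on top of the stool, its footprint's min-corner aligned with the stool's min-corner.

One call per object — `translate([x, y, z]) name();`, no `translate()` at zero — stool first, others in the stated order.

stool();
translate([0, 0, 394]) spool();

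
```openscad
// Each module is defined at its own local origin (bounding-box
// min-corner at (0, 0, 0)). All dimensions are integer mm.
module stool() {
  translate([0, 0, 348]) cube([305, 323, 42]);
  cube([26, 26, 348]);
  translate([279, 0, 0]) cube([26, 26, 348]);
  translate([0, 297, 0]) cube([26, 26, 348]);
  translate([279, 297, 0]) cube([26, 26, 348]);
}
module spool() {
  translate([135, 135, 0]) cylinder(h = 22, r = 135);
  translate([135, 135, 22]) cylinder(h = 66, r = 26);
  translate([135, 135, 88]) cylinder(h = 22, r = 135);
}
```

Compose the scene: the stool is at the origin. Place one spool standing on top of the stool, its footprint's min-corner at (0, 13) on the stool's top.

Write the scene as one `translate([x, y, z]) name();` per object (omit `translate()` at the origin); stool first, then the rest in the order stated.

stool();
translate([0, 13, 390]) spool();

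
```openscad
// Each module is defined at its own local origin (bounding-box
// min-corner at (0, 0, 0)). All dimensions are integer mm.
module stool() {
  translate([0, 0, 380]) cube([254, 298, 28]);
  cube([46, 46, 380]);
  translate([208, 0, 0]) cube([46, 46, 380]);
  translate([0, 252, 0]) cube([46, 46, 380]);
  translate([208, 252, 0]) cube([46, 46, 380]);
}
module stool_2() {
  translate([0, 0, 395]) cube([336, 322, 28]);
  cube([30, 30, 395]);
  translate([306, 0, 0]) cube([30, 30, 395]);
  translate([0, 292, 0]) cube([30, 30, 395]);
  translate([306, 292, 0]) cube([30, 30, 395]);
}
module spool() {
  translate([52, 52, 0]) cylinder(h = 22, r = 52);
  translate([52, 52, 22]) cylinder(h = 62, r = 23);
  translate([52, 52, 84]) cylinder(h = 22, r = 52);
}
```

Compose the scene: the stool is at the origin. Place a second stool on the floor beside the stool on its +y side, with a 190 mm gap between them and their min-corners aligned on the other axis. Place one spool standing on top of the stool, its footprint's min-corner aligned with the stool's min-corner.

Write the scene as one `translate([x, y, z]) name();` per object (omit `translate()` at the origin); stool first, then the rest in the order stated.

stool();
translate([0, 488, 0]) stool_2();
translate([0, 0, 408]) spool();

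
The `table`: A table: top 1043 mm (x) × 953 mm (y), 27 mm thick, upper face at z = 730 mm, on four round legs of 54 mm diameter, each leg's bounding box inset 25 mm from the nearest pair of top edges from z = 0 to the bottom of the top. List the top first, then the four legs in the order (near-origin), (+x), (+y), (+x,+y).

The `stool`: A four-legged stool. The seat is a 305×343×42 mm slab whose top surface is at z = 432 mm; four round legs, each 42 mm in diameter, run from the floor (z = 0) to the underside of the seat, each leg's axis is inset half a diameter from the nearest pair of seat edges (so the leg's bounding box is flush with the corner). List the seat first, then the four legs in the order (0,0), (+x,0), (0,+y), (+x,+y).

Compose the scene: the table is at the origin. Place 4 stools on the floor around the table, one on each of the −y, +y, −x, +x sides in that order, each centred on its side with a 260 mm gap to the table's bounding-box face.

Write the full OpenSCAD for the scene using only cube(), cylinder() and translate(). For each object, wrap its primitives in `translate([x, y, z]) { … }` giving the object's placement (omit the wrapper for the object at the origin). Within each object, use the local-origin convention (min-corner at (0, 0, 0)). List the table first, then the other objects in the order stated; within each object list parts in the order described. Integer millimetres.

translate([0, 0, 703]) cube([1043, 953, 27]);
translate([52, 52, 0]) cylinder(h = 703, r = 27);
translate([991, 52, 0]) cylinder(h = 703, r = 27);
translate([52, 901, 0]) cylinder(h = 703, r = 27);
translate([991, 901, 0]) cylinder(h = 703, r = 27);
translate([369, -603, 0]) {
  translate([0, 0, 390]) cube([305, 343, 42]);
  translate([21, 21, 0]) cylinder(h = 390, r = 21);
  translate([284, 21, 0]) cylinder(h = 390, r = 21);
  translate([21, 322, 0]) cylinder(h = 390, r = 21);
  translate([284, 322, 0]) cylinder(h = 390, r = 21);
}
translate([369, 1213, 0]) {
  translate([0, 0, 390]) cube([305, 343, 42]);
  translate([21, 21, 0]) cylinder(h = 390, r = 21);
  translate([284, 21, 0]) cylinder(h = 390, r = 21);
  translate([21, 322, 0]) cylinder(h = 390, r = 21);
  translate([284, 322, 0]) cylinder(h = 390, r = 21);
}
translate([-565, 305, 0]) {
  translate([0, 0, 390]) cube([305, 343, 42]);
  translate([21, 21, 0]) cylinder(h = 390, r = 21);
  translate([284, 21, 0]) cylinder(h = 390, r = 21);
  translate([21, 322, 0]) cylinder(h = 390, r = 21);
  translate([284, 322, 0]) cylinder(h = 390, r = 21);
}
translate([1303, 305, 0]) {
  translate([0, 0, 390]) cube([305, 343, 42]);
  translate([21, 21, 0]) cylinder(h = 390, r = 21);
  translate([284, 21, 0]) cylinder(h = 390, r = 21);
  translate([21, 322, 0]) cylinder(h = 390, r = 21);
  translate([284, 322, 0]) cylinder(h = 390, r = 21);
}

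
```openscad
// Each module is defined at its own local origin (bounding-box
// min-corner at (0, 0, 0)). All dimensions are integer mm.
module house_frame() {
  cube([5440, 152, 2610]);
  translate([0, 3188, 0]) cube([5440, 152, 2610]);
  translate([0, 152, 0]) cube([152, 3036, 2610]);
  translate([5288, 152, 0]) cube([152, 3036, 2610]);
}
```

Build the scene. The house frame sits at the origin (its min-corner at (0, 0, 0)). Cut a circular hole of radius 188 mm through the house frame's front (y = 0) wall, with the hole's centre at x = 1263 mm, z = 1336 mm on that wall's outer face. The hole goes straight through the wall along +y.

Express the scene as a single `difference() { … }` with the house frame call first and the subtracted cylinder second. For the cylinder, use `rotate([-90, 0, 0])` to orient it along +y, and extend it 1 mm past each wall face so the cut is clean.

difference() {
  house_frame();
  translate([1263, -1, 1336]) rotate([-90, 0, 0]) cylinder(h = 154, r = 188);
}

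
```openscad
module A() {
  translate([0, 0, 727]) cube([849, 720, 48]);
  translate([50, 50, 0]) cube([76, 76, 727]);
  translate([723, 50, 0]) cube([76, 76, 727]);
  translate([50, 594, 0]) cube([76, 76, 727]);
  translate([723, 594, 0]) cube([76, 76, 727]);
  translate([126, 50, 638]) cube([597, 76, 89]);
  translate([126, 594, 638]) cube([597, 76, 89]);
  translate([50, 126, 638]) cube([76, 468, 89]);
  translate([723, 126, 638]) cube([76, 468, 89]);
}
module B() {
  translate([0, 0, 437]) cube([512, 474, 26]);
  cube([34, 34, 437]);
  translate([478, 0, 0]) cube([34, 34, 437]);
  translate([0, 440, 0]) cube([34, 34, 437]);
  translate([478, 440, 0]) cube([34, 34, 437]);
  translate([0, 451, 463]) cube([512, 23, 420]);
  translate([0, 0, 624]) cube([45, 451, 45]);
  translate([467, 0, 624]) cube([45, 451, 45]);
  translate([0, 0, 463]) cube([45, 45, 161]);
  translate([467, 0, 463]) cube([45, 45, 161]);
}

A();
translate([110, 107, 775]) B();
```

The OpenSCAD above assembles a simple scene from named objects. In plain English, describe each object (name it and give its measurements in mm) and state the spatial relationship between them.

A is a table with a 849×720 mm rectangular top, 48 mm thick, top surface at z = 775 mm, supported by four 76×76 mm square legs, each inset 50 mm from the nearest pair of top edges, running from the floor. Four apron rails, 76 mm thick and 89 mm tall, run between adjacent legs with their top edges flush with the underside of the top and their outer faces flush with the legs' outer faces.

B is a chair. The seat is a 512×474×26 mm slab with its top at z = 463 mm, on four 34×34 mm corner legs (flush with the seat edges, standing on z = 0). A flat backrest 23 mm thick, 420 mm tall, spans the full seat width and rises from the seat top along its +y edge, rear face flush with the rear of the seat. Two armrests of 45×45 mm section run along each side from the seat's front edge to the front of the backrest, top faces 206 mm above the seat top and outer faces flush with the seat's x-edges; a 45×45 mm post under the front of each armrest stands on the seat at the front corner.

The chair is on top of the table.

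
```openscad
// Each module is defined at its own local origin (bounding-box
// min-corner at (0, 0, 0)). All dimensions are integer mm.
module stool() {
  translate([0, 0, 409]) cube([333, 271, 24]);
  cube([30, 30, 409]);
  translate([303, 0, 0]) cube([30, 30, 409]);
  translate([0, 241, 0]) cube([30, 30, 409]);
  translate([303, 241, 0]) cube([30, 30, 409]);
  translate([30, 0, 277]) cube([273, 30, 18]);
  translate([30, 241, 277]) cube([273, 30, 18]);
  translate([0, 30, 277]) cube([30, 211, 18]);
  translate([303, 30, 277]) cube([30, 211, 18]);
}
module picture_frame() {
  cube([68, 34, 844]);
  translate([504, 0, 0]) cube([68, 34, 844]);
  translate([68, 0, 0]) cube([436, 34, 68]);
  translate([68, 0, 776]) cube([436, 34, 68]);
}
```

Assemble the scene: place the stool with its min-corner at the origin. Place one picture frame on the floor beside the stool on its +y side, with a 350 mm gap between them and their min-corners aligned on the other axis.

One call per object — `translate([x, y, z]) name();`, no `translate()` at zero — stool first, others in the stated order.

stool();
translate([0, 621, 0]) picture_frame();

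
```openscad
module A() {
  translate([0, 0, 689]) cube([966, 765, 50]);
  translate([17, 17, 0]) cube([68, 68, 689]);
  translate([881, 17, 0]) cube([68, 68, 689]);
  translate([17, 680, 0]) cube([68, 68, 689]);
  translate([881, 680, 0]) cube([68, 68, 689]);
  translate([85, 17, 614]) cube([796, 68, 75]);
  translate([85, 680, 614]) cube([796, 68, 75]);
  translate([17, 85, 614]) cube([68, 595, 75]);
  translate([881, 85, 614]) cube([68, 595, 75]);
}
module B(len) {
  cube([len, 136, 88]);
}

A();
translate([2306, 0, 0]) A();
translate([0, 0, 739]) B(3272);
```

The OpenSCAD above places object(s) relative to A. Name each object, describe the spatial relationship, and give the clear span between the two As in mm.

A is a table. B is a beam. A beam spans the tops of two tables. The clear span between the two tables is 1340 mm.

Second table starts at x = 2306; first ends at x = 966; clear span = 2306 − 966 = 1340 mm.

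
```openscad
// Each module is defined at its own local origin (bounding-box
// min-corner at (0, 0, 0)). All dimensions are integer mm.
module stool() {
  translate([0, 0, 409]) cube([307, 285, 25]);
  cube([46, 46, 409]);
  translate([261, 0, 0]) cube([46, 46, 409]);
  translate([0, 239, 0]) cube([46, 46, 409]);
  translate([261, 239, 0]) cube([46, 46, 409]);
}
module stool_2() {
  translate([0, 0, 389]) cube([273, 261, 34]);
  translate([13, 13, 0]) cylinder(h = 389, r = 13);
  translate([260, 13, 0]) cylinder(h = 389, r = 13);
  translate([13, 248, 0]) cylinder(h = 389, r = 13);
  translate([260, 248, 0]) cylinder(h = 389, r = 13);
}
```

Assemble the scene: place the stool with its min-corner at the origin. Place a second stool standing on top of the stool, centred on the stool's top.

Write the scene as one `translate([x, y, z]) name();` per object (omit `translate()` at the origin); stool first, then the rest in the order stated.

stool();
translate([17, 12, 434]) stool_2();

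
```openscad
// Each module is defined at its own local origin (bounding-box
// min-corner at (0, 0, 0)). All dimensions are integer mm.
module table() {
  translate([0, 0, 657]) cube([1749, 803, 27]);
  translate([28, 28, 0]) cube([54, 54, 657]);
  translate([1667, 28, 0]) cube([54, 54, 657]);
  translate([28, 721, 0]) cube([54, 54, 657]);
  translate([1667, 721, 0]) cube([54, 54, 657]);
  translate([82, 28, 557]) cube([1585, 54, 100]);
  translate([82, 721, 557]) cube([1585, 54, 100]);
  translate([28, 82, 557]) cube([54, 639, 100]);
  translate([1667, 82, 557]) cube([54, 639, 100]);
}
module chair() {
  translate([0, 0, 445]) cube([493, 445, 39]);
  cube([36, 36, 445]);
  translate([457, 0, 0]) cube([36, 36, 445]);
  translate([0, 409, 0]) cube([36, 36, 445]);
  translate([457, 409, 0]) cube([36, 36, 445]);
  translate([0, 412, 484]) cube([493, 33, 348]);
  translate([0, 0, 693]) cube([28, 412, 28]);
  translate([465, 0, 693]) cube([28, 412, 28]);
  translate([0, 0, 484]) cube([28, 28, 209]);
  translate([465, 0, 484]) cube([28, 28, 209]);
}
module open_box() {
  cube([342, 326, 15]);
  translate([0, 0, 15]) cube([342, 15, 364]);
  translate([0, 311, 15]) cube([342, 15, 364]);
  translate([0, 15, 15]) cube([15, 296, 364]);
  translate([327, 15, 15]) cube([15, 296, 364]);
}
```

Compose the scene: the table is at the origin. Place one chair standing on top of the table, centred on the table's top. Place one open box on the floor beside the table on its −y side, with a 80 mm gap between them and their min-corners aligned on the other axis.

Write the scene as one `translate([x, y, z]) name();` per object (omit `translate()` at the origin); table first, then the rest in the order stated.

table();
translate([628, 179, 684]) chair();
translate([0, -406, 0]) open_box();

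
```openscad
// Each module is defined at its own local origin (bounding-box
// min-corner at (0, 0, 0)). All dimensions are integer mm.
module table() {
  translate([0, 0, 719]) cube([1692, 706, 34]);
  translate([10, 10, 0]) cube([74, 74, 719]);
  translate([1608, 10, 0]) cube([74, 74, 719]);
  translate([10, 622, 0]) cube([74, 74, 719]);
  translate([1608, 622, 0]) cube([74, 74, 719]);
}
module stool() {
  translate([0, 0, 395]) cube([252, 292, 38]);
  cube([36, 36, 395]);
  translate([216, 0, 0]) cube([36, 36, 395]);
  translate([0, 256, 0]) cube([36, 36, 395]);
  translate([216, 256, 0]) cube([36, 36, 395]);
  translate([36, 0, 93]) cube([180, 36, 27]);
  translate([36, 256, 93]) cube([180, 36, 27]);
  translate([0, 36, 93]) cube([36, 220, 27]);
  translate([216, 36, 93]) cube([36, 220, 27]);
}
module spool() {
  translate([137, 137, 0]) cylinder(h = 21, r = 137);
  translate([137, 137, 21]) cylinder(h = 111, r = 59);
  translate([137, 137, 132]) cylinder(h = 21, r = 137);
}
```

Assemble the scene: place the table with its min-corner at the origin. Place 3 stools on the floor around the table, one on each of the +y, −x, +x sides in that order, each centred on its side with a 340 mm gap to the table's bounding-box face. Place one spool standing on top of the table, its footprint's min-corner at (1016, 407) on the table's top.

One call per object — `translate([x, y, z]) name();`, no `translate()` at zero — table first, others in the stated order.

table();
translate([720, 1046, 0]) stool();
translate([-592, 207, 0]) stool();
translate([2032, 207, 0]) stool();
translate([1016, 407, 753]) spool();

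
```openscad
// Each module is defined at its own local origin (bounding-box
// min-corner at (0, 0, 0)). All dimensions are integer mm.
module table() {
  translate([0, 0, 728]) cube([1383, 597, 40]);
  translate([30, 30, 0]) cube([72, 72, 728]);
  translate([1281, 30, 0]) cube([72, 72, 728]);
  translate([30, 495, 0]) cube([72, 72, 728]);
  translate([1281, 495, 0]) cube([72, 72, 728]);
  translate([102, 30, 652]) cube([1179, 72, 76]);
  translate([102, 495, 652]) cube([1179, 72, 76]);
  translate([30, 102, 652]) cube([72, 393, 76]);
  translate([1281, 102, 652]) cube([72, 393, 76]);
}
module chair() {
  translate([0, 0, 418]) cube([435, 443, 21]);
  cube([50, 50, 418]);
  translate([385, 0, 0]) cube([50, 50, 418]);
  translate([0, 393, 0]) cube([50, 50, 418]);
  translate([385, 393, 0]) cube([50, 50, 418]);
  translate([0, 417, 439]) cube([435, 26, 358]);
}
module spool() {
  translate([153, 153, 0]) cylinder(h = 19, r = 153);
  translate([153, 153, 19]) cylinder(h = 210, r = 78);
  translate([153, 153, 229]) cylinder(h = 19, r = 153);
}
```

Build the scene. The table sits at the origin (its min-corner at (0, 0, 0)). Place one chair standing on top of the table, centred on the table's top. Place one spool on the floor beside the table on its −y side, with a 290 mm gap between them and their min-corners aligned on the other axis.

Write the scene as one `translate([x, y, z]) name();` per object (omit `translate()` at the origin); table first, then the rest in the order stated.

table();
translate([474, 77, 768]) chair();
translate([0, -596, 0]) spool();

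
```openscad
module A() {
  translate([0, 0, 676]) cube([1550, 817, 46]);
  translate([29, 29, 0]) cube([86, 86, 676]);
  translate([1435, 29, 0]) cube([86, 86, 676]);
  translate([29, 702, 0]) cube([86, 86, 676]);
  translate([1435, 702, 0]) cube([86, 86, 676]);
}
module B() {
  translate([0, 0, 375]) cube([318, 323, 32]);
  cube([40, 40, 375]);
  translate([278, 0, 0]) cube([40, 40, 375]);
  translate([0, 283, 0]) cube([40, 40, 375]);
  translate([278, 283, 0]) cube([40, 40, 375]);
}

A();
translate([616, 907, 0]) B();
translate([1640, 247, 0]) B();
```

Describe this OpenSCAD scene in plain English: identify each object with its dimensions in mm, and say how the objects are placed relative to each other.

A is a rectangular dining table. The top is 1550×817×46 mm with its upper surface at z = 722 mm. It stands on four 86×86 mm square legs, each inset 29 mm from the nearest pair of top edges, running from the floor to the underside of the top.

B is a simple wooden stool: a rectangular seat 318 mm (x) by 323 mm (y), 32 mm thick, top face at z = 407 mm, on four square legs, each 40×40 mm in cross-section. The legs rest on z = 0, each flush with a corner of the seat.

Two stools sit around the table at the +y, +x sides.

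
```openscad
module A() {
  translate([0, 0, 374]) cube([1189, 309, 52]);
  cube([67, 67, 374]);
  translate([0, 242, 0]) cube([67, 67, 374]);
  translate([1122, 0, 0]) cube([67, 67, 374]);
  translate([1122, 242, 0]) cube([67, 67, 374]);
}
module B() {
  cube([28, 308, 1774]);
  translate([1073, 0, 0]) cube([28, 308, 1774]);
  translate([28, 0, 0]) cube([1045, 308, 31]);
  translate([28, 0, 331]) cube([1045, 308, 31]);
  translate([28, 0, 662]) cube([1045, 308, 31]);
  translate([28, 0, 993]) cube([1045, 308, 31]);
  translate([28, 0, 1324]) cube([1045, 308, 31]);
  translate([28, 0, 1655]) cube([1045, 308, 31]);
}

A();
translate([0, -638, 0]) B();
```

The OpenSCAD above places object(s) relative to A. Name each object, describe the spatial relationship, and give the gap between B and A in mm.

A is a bench. B is a bookshelf. The bookshelf is on the floor beside the bench on its −y side. The gap between the bookshelf and the bench is 330 mm.

The bookshelf's nearest face is 330 mm from the bench's −y face.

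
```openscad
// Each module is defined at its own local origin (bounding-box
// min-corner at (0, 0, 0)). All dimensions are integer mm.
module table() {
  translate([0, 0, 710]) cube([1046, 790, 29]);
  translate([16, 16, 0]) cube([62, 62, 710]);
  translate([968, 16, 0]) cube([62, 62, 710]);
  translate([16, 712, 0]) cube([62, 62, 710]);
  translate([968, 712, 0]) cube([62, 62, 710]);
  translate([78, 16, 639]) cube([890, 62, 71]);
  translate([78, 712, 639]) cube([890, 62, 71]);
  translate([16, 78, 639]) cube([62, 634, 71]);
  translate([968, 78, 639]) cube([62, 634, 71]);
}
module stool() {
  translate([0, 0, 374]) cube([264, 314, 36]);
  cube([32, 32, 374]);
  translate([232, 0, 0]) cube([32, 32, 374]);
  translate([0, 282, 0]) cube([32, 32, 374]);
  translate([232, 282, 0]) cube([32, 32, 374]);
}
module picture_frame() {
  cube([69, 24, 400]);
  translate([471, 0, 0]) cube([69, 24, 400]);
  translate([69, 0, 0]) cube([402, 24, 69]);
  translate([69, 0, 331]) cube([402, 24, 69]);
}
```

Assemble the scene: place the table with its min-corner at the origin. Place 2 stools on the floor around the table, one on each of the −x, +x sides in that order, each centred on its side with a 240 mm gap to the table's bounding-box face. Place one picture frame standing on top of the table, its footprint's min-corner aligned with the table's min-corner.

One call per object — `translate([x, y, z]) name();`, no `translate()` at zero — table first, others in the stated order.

table();
translate([-504, 238, 0]) stool();
translate([1286, 238, 0]) stool();
translate([0, 0, 739]) picture_frame();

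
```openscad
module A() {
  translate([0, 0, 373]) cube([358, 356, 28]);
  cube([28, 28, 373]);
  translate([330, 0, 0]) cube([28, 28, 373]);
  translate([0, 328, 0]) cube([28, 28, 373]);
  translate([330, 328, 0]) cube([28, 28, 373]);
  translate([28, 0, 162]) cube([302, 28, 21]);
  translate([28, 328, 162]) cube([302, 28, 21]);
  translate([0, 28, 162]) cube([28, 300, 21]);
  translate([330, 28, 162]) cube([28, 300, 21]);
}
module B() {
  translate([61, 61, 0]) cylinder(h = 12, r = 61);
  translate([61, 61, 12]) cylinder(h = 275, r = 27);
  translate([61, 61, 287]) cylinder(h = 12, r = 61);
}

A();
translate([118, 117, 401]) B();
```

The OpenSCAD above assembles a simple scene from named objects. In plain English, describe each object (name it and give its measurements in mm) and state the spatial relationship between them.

A is a four-legged stool. The seat is a 358×356×28 mm slab whose top surface is at z = 401 mm; four square legs, each 28×28 mm in cross-section, run from the floor (z = 0) to the underside of the seat, each flush with a corner of the seat. Four stretchers, 28 mm wide and 21 mm tall, connect adjacent legs with their undersides at z = 162 mm, each running between the inner faces of the legs it joins and aligned with the legs' outer faces on the other axis.

B is a spool: two coaxial disc flanges of radius 61 mm and thickness 12 mm, joined by a core cylinder of radius 27 mm and height 275 mm. The lower flange rests on z = 0 and the three cylinders share a vertical axis.

The spool is on top of the stool, centred.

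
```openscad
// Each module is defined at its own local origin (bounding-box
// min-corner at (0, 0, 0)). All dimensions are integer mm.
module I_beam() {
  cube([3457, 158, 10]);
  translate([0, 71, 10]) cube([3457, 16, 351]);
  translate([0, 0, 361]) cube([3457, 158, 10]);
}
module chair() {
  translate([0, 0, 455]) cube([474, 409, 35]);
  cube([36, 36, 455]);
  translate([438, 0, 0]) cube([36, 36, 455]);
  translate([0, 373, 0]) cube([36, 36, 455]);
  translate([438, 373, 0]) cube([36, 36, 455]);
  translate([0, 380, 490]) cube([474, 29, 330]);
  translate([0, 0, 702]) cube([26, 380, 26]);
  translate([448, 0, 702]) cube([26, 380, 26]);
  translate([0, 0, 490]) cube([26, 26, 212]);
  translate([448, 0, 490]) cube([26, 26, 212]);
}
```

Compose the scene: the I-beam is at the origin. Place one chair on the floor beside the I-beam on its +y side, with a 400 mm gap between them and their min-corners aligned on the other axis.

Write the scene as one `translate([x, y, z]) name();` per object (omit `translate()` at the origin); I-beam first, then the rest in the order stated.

I_beam();
translate([0, 558, 0]) chair();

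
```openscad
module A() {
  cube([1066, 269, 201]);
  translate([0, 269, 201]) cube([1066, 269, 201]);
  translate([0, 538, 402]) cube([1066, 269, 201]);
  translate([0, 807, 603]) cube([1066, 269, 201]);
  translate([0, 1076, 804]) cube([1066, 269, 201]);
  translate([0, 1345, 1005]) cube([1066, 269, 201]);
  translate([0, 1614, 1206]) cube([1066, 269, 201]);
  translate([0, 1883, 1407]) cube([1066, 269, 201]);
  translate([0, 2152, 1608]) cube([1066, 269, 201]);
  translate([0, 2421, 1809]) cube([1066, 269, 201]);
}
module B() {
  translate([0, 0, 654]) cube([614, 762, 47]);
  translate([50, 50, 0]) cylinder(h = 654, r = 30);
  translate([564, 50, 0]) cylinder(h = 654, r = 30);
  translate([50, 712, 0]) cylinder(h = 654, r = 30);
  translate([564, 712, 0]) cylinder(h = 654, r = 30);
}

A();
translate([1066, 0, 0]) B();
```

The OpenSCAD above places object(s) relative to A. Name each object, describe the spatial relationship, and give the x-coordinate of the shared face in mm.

A is a staircase. B is a table. The table is against the staircase's +x side, with their −y faces flush. The x-coordinate of the shared face is 1066 mm.

The staircase's +x face and the table's −x face are both at x = 1066 mm.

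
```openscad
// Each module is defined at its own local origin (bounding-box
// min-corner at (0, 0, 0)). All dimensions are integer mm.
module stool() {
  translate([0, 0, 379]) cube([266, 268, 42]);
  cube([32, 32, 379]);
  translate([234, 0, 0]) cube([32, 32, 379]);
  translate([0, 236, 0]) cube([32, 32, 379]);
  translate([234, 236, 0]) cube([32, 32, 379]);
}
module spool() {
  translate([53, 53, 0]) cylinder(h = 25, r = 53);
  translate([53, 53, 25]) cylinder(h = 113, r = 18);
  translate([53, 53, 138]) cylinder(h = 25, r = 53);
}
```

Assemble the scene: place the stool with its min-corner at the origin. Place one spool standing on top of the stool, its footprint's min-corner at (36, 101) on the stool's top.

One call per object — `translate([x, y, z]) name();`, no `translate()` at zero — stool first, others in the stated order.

stool();
translate([36, 101, 421]) spool();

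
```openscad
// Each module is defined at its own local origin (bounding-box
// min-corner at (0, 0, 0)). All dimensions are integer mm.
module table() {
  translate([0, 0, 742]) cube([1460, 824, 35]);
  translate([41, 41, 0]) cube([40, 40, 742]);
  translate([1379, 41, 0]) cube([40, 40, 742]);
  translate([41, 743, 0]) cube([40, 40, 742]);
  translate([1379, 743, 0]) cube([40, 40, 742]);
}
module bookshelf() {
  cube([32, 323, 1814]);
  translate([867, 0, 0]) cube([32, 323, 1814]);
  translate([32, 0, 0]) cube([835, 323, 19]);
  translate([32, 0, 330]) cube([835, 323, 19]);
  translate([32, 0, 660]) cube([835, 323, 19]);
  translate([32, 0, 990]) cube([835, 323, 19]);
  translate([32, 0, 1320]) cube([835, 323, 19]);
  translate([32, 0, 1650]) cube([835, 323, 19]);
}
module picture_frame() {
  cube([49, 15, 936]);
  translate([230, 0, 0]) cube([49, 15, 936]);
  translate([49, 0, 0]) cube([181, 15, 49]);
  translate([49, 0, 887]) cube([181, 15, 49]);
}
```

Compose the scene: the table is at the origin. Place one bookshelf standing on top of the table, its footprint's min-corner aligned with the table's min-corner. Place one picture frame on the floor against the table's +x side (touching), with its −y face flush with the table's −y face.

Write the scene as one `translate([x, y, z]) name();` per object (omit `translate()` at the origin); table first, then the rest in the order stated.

table();
translate([0, 0, 777]) bookshelf();
translate([1460, 0, 0]) picture_frame();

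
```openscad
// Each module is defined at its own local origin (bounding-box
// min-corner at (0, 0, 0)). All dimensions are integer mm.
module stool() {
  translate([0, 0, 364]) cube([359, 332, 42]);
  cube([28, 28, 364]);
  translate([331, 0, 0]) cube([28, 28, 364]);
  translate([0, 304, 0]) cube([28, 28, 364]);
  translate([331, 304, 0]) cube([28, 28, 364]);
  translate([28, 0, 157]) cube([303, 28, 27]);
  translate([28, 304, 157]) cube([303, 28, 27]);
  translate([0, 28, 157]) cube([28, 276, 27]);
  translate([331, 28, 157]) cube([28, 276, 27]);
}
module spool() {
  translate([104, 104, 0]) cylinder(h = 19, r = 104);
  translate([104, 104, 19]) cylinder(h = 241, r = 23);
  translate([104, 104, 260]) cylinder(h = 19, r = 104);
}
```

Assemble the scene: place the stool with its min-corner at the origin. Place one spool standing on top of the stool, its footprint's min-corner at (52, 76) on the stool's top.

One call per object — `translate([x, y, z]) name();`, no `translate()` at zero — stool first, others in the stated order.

stool();
translate([52, 76, 406]) spool();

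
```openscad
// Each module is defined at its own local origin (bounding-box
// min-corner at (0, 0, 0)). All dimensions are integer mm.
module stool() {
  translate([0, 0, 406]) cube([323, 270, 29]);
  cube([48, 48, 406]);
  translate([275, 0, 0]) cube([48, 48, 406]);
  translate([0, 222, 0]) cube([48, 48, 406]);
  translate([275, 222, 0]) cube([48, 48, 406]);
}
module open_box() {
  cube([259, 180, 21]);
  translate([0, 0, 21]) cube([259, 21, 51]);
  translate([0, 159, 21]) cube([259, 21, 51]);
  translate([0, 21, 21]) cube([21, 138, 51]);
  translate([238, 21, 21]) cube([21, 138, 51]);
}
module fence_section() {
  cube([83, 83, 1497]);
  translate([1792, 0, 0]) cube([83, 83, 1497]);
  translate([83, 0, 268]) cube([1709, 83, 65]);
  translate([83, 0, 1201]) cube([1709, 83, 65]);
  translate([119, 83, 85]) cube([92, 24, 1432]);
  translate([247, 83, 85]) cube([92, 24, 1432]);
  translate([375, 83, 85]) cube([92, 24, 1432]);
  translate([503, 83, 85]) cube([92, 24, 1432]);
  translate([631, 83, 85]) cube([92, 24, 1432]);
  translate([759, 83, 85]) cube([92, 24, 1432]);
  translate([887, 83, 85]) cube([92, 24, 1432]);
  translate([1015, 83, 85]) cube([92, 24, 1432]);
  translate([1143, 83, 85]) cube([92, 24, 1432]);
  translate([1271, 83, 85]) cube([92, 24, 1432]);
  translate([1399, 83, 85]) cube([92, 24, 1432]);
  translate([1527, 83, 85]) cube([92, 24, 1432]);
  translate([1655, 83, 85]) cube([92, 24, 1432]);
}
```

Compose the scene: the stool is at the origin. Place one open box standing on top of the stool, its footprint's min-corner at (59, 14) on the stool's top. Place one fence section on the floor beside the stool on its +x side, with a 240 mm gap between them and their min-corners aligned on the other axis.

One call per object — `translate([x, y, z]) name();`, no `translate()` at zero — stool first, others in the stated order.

stool();
translate([59, 14, 435]) open_box();
translate([563, 0, 0]) fence_section();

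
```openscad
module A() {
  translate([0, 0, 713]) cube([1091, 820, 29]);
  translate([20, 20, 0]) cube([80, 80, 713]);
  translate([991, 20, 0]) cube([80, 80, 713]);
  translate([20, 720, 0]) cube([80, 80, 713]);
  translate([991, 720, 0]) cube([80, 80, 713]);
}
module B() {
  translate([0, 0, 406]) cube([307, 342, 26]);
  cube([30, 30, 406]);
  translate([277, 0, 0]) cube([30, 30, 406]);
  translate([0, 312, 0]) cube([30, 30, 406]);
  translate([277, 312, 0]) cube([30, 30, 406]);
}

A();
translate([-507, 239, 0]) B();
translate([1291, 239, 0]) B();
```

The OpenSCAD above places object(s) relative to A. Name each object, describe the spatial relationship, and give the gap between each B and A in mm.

A is a table. B is a stool. Two stools sit around the table at the −x, +x sides. The gap between each stool and the table is 200 mm.

Each stool's nearest face is 200 mm from the table's bounding box.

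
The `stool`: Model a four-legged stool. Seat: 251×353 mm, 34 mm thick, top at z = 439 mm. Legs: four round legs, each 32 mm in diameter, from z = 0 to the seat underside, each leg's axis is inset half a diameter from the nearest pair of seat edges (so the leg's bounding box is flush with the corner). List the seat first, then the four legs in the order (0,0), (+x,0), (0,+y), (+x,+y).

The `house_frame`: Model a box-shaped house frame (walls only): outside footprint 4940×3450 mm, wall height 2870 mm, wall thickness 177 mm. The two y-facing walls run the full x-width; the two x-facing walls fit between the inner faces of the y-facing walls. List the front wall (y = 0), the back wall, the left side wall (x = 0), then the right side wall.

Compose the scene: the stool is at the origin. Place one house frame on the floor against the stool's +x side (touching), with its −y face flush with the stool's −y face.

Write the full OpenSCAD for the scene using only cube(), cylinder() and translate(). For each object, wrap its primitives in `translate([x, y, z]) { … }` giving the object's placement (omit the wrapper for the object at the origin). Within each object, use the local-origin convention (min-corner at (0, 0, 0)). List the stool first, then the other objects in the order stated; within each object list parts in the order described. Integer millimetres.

translate([0, 0, 405]) cube([251, 353, 34]);
translate([16, 16, 0]) cylinder(h = 405, r = 16);
translate([235, 16, 0]) cylinder(h = 405, r = 16);
translate([16, 337, 0]) cylinder(h = 405, r = 16);
translate([235, 337, 0]) cylinder(h = 405, r = 16);
translate([251, 0, 0]) {
  cube([4940, 177, 2870]);
  translate([0, 3273, 0]) cube([4940, 177, 2870]);
  translate([0, 177, 0]) cube([177, 3096, 2870]);
  translate([4763, 177, 0]) cube([177, 3096, 2870]);
}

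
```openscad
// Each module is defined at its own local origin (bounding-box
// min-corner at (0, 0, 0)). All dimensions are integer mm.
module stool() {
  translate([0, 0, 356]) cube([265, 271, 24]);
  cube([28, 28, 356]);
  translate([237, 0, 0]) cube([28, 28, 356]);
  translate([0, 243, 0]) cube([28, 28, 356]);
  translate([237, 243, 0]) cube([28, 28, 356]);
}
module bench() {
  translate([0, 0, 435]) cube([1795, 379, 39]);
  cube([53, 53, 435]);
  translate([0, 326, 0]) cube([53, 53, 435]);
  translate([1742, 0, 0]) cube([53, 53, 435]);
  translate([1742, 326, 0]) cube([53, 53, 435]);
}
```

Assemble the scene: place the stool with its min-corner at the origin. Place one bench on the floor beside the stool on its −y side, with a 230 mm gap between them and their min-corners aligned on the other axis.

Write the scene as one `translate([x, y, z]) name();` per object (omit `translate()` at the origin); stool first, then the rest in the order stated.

stool();
translate([0, -609, 0]) bench();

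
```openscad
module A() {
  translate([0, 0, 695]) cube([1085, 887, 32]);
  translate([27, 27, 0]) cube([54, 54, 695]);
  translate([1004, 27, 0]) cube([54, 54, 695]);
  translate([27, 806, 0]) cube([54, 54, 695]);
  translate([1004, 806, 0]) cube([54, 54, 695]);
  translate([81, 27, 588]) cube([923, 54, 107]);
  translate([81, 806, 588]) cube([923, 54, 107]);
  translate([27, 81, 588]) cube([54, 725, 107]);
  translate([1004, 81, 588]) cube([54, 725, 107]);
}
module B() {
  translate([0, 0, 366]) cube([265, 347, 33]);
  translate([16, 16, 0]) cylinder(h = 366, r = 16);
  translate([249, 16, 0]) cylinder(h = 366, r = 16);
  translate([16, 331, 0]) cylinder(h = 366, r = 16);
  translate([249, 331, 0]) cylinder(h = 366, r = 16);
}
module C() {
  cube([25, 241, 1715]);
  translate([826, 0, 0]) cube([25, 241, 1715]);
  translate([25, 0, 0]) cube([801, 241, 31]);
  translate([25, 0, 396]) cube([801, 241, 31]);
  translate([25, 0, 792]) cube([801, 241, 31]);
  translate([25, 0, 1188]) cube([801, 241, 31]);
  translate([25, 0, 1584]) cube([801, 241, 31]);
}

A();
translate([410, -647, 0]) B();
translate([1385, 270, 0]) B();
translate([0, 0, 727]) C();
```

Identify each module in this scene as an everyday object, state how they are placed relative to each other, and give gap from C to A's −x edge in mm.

The bookshelf's min-x is at 0; the table's min-x is 0; gap = 0 mm.

A is a table. B is a stool. C is a bookshelf. Two stools sit around the table at the −y, +x sides. The bookshelf is on top of the table. The gap from the bookshelf to the table's −x edge is 0 mm.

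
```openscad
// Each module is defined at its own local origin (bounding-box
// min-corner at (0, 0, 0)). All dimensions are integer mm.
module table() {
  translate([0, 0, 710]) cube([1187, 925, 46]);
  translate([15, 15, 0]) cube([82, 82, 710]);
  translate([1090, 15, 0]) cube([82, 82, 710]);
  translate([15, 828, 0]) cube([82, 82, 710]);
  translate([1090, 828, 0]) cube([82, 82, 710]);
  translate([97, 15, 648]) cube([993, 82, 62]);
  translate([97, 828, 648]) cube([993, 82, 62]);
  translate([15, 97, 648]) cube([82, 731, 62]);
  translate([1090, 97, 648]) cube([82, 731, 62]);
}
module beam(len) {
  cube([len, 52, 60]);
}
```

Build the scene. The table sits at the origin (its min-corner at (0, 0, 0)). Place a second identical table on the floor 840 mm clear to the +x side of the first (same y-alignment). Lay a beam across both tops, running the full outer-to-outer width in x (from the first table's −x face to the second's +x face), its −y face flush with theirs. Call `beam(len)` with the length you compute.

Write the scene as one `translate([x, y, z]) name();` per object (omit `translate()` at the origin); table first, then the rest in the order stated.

table();
translate([2027, 0, 0]) table();
translate([0, 0, 756]) beam(3214);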